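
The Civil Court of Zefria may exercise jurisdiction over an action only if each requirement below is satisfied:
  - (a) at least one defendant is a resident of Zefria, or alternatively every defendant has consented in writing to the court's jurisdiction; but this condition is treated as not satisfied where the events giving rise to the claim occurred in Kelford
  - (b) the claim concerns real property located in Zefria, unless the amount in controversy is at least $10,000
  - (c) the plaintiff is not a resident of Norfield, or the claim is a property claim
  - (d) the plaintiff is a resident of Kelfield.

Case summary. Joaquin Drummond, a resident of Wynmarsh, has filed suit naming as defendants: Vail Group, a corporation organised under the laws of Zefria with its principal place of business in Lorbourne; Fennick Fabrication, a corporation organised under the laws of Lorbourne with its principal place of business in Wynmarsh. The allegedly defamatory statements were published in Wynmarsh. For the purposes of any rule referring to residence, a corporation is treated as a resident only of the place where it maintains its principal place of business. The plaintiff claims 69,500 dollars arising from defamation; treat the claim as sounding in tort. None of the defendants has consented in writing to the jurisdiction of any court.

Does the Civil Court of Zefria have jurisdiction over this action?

The Civil Court of Zefria:
  (a) No defendant resides in Zefria (they reside in Lorbourne, Wynmarsh); no such written consent has been filed — no alternative holds. Condition not met.
  (b) The claim does not concern real property. But the amount in controversy is USD 69,500, which meets the USD 10,000 floor, and the 'unless' clause therefore excuses the requirement. Met.
  (c) The plaintiff resides in Wynmarsh, which is not Norfield — that alternative is enough. Met.
  (d) The plaintiff resides in Wynmarsh, not Kelfield. Fails.
  → The court lacks jurisdiction.

No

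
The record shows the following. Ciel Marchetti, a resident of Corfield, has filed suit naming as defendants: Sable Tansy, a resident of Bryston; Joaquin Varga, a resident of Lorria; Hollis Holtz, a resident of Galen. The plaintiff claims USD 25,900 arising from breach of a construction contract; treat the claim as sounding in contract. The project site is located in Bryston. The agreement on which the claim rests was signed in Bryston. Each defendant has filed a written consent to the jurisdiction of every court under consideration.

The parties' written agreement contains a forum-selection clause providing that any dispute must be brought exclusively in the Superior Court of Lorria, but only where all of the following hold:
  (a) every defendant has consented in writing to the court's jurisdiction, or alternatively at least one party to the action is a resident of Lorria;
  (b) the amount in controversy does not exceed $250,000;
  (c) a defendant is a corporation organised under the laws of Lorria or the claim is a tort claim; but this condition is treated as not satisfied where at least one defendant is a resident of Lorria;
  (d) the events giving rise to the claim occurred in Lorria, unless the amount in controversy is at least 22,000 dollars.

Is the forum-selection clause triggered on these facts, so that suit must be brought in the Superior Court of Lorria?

The Superior Court of Lorria:
  (a) Every defendant has filed written consent, so this disjunct is met. Met.
  (b) The amount in controversy is USD 25,900, within the $250,000 ceiling. Met.
  (c) No defendant is a corporation; the claim is a contract claim, not a tort claim — every alternative fails. Fails.
  (d) The operative events occurred in Bryston, not Lorria. However, the amount in controversy is 25,900 dollars, which meets the USD 22,000 floor, so the 'unless' proviso supplies this condition. Condition met.
  → Forum clause is not triggered.

No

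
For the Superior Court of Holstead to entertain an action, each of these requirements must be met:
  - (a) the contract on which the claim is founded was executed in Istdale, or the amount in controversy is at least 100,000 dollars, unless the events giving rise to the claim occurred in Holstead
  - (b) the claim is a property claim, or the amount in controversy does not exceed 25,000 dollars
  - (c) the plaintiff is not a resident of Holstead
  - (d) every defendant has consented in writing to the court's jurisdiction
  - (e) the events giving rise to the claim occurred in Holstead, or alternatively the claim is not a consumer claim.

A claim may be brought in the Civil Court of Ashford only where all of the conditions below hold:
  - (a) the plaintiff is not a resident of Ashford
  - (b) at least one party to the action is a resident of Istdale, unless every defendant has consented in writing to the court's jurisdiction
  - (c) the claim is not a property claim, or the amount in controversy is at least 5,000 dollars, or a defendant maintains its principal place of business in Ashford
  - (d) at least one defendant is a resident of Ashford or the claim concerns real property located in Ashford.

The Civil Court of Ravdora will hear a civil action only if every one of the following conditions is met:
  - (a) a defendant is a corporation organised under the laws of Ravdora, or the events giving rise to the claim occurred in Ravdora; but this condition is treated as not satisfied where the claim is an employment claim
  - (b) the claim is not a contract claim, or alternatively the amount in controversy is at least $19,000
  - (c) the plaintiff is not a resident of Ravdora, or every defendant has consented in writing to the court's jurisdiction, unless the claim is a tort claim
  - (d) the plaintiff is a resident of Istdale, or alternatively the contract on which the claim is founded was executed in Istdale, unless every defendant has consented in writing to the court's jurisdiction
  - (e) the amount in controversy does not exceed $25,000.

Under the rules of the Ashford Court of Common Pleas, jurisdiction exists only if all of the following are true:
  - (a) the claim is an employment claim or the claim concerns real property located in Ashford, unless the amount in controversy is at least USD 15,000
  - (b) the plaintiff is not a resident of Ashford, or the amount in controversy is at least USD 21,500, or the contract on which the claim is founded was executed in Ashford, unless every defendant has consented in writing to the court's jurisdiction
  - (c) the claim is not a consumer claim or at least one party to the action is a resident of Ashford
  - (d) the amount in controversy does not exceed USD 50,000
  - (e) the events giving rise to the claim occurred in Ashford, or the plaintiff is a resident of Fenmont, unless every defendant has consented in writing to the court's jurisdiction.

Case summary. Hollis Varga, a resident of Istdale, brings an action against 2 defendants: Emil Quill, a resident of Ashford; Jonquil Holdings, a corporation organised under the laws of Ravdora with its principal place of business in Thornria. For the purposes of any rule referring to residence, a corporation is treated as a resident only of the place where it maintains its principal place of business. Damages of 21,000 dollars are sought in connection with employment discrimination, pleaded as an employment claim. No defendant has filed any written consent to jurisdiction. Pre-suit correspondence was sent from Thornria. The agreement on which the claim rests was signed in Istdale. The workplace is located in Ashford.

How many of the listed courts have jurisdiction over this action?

2

The Superior Court of Holstead:
  (a) The contract was executed in Istdale, so one alternative holds. Satisfied.
  (b) The amount in controversy is 21,000 dollars, within the 25,000 dollars ceiling — that alternative is enough. Condition met.
  (c) The plaintiff resides in Istdale, which is not Holstead. Met.
  (d) No such written consent has been filed. Not met.
  (e) The claim is an employment claim, not a consumer claim — that alternative is enough. Satisfied.
  → The court lacks jurisdiction.
The Civil Court of Ashford:
  (a) The plaintiff resides in Istdale, which is not Ashford. Satisfied.
  (b) Hollis Varga resides in Istdale. Met.
  (c) The claim is an employment claim, not a property claim, which satisfies one of the alternatives. Condition met.
  (d) Emil Quill resides in Ashford, so this disjunct is met. Met.
  → The court has jurisdiction.
The Civil Court of Ravdora:
  (a) Jonquil Holdings is organised under the laws of Ravdora, which satisfies one of the alternatives. But the carve-out bites: the claim is an employment claim. Fails.
  (b) The claim is an employment claim, not a contract claim, so one alternative holds. Met.
  (c) The plaintiff resides in Istdale, which is not Ravdora, so one alternative holds. Satisfied.
  (d) The plaintiff resides in Istdale, which satisfies one of the alternatives. Satisfied.
  (e) The amount in controversy is 21,000 dollars, within the USD 25,000 ceiling. Condition met.
  → No jurisdiction.
The Ashford Court of Common Pleas:
  (a) The claim is an employment claim, so one alternative holds. Met.
  (b) The plaintiff resides in Istdale, which is not Ashford — that alternative is enough. Satisfied.
  (c) The claim is an employment claim, not a consumer claim, which satisfies one of the alternatives. Condition met.
  (d) The amount in controversy is USD 21,000, within the 50,000 dollars ceiling. Condition met.
  (e) The operative events occurred in Ashford, so this disjunct is met. Satisfied.
  → The court has jurisdiction.
Courts with jurisdiction: the Civil Court of Ashford, the Ashford Court of Common Pleas — 2 in total.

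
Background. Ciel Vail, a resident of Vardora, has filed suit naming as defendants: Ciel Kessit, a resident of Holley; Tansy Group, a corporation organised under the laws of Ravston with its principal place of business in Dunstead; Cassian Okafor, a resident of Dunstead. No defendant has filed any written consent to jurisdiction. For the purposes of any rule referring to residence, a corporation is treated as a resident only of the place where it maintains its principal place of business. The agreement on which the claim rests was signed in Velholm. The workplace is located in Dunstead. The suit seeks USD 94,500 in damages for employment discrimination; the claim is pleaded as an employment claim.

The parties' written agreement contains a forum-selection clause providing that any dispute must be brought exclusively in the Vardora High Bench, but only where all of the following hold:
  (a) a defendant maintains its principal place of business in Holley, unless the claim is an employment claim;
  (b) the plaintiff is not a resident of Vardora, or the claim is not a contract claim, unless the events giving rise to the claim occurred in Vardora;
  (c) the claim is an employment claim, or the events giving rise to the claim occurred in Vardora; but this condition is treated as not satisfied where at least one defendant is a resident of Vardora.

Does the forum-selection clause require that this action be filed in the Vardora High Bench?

Yes

The Vardora High Bench:
  (a) The corporate defendant(s) have their principal place of business in Dunstead, not Holley. However, the claim is an employment claim, so the 'unless' proviso supplies this condition. Condition met.
  (b) The claim is an employment claim, not a contract claim — that alternative is enough. Met.
  (c) The claim is an employment claim, so this disjunct is met. The carve-out does not apply: no defendant resides in Vardora (they reside in Holley, Dunstead, Dunstead). Satisfied.
  → The clause applies.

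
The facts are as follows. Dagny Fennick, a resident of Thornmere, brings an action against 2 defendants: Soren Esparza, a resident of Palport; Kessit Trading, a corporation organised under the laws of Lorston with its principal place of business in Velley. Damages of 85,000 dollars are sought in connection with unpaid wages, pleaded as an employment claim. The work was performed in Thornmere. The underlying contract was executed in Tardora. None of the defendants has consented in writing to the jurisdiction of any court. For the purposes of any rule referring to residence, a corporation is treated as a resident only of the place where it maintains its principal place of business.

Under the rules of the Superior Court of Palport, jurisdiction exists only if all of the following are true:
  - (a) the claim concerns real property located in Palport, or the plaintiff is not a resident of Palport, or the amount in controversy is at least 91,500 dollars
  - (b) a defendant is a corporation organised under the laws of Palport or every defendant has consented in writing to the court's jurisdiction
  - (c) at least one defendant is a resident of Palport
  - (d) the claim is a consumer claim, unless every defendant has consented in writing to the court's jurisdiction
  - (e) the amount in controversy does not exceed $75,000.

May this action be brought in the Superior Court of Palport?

No

The Superior Court of Palport:
  (a) The plaintiff resides in Thornmere, which is not Palport, so one alternative holds. Satisfied.
  (b) The corporate defendant(s) are organised in Lorston, not Palport; no such written consent has been filed — none of the alternatives is met. Not satisfied.
  (c) Soren Esparza resides in Palport. Condition met.
  (d) The claim is an employment claim, not a consumer claim. The proviso offers no rescue either, since no such written consent has been filed. Condition not met.
  (e) The amount in controversy is $85,000, above the USD 75,000 ceiling. Fails.
  → The court lacks jurisdiction.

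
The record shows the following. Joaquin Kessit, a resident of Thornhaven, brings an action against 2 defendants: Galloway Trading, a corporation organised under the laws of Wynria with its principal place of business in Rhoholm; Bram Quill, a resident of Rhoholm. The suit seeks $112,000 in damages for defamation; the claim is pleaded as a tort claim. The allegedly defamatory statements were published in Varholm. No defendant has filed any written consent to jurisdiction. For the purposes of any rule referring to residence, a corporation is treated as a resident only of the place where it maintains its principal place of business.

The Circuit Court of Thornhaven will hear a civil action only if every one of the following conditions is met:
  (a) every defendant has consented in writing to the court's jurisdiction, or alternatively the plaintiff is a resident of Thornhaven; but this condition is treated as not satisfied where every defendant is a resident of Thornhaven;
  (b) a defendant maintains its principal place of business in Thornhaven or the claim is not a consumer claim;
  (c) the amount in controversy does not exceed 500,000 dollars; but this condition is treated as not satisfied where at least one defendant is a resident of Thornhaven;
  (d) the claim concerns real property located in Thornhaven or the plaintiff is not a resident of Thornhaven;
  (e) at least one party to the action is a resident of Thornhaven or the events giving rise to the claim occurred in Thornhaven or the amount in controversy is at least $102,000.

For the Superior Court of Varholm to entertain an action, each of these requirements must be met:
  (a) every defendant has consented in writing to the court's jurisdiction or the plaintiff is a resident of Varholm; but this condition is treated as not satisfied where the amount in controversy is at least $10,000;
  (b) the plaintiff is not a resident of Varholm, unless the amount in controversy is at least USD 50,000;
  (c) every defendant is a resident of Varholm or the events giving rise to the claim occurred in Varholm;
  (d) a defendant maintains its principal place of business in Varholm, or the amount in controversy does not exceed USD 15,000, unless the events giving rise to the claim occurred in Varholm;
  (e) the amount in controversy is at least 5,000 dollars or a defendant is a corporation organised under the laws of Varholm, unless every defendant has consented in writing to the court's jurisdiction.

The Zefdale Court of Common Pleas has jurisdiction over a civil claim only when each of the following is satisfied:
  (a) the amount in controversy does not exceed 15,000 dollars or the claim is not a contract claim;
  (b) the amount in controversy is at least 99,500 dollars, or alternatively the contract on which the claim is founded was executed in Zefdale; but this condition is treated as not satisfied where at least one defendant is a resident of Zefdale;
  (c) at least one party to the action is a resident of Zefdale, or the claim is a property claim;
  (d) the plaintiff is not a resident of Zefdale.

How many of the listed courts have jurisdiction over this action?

The Circuit Court of Thornhaven:
  (a) The plaintiff resides in Thornhaven, which satisfies one of the alternatives. The exception is not triggered, since the defendants reside as follows — Galloway Trading in Rhoholm, Bram Quill in Rhoholm — not all in Thornhaven. Condition met.
  (b) The claim is a tort claim, not a consumer claim, so one alternative holds. Met.
  (c) The amount in controversy is $112,000, within the $500,000 ceiling. The exception is not triggered, since no defendant resides in Thornhaven (they reside in Rhoholm, Rhoholm). Condition met.
  (d) The claim does not concern real property; the plaintiff resides in Thornhaven — every alternative fails. Fails.
  (e) Joaquin Kessit resides in Thornhaven — that alternative is enough. Condition met.
  → Not every requirement is met — no jurisdiction.
The Superior Court of Varholm:
  (a) No such written consent has been filed; the plaintiff resides in Thornhaven, not Varholm — none of the alternatives is met. Not met.
  (b) The plaintiff resides in Thornhaven, which is not Varholm. Satisfied.
  (c) The operative events occurred in Varholm, so this disjunct is met. Condition met.
  (d) The corporate defendant(s) have their principal place of business in Rhoholm, not Varholm; the amount in controversy is 112,000 dollars, above the 15,000 dollars ceiling — none of the alternatives is met. But the operative events occurred in Varholm, and the 'unless' clause therefore excuses the requirement. Met.
  (e) The amount in controversy is $112,000, which meets the USD 5,000 floor — that alternative is enough. Satisfied.
  → The court lacks jurisdiction.
The Zefdale Court of Common Pleas:
  (a) The claim is a tort claim, not a contract claim, so this disjunct is met. Condition met.
  (b) The amount in controversy is USD 112,000, which meets the 99,500 dollars floor, which satisfies one of the alternatives. The exception is not triggered, since no defendant resides in Zefdale (they reside in Rhoholm, Rhoholm). Met.
  (c) No party resides in Zefdale; the claim is a tort claim, not a property claim — no alternative holds. Fails.
  (d) The plaintiff resides in Thornhaven, which is not Zefdale. Condition met.
  → The court lacks jurisdiction.
No court satisfies all of its conditions.

0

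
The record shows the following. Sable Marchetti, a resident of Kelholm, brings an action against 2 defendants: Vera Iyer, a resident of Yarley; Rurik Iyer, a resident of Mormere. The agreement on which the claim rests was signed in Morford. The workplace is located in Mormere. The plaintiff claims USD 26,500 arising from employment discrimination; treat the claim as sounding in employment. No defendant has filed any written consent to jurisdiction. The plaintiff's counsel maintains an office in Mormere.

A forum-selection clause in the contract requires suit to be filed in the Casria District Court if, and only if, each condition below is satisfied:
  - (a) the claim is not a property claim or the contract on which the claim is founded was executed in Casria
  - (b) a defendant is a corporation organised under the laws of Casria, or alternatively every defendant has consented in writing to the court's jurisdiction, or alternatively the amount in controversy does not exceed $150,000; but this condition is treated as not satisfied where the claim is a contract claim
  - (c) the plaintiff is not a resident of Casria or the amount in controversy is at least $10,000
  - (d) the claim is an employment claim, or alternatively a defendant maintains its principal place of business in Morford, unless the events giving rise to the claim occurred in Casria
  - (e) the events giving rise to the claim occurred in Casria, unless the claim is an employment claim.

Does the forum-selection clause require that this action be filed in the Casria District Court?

Yes

The Casria District Court:
  (a) The claim is an employment claim, not a property claim, so one alternative holds. Met.
  (b) The amount in controversy is $26,500, within the $150,000 ceiling, so this disjunct is met. And the carve-out is inapplicable — the claim is an employment claim, not a contract claim. Condition met.
  (c) The plaintiff resides in Kelholm, which is not Casria — that alternative is enough. Met.
  (d) The claim is an employment claim, so one alternative holds. Satisfied.
  (e) The operative events occurred in Mormere, not Casria. The proviso rescues it, though: the claim is an employment claim. Satisfied.
  → The clause applies.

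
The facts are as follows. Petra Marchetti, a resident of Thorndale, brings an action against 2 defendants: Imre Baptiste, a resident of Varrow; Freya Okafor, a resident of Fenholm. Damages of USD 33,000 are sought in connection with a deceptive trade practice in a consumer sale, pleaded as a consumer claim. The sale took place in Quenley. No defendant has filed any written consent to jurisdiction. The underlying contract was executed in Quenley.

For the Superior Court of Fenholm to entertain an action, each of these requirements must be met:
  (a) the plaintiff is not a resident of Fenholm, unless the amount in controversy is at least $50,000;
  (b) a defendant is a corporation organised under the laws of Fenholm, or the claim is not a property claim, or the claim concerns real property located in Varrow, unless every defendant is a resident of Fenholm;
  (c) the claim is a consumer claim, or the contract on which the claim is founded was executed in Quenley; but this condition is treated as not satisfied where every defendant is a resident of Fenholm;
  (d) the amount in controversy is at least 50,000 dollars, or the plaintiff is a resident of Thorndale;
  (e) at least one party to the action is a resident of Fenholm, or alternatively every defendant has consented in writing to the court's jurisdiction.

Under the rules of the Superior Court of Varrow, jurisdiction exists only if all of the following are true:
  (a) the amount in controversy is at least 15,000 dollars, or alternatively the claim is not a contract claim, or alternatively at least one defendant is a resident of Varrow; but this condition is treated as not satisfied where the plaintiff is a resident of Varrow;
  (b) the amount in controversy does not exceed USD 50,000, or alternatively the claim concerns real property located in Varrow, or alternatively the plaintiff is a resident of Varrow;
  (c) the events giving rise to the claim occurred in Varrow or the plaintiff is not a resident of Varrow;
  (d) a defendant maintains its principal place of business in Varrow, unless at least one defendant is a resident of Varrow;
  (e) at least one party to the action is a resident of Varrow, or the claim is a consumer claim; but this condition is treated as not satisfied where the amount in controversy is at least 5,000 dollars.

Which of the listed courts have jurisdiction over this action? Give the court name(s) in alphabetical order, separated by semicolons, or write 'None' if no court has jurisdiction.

the Superior Court of Fenholm

The Superior Court of Fenholm:
  (a) The plaintiff resides in Thorndale, which is not Fenholm. Condition met.
  (b) The claim is a consumer claim, not a property claim, so this disjunct is met. Condition met.
  (c) The claim is a consumer claim, so this disjunct is met. The exception is not triggered, since the defendants reside as follows — Imre Baptiste in Varrow, Freya Okafor in Fenholm — not all in Fenholm. Satisfied.
  (d) The plaintiff resides in Thorndale — that alternative is enough. Condition met.
  (e) Freya Okafor resides in Fenholm — that alternative is enough. Satisfied.
  → Jurisdiction lies.
The Superior Court of Varrow:
  (a) The amount in controversy is $33,000, which meets the $15,000 floor, so one alternative holds. The carve-out does not apply: the plaintiff resides in Thorndale, not Varrow. Condition met.
  (b) The amount in controversy is USD 33,000, within the USD 50,000 ceiling, which satisfies one of the alternatives. Condition met.
  (c) The plaintiff resides in Thorndale, which is not Varrow, so this disjunct is met. Satisfied.
  (d) No defendant is a corporation. However, Imre Baptiste resides in Varrow, so the 'unless' proviso supplies this condition. Met.
  (e) Imre Baptiste resides in Varrow, so this disjunct is met. But the amount in controversy is $33,000, which meets the $5,000 floor, triggering the carve-out and defeating this condition. Not met.
  → The court lacks jurisdiction.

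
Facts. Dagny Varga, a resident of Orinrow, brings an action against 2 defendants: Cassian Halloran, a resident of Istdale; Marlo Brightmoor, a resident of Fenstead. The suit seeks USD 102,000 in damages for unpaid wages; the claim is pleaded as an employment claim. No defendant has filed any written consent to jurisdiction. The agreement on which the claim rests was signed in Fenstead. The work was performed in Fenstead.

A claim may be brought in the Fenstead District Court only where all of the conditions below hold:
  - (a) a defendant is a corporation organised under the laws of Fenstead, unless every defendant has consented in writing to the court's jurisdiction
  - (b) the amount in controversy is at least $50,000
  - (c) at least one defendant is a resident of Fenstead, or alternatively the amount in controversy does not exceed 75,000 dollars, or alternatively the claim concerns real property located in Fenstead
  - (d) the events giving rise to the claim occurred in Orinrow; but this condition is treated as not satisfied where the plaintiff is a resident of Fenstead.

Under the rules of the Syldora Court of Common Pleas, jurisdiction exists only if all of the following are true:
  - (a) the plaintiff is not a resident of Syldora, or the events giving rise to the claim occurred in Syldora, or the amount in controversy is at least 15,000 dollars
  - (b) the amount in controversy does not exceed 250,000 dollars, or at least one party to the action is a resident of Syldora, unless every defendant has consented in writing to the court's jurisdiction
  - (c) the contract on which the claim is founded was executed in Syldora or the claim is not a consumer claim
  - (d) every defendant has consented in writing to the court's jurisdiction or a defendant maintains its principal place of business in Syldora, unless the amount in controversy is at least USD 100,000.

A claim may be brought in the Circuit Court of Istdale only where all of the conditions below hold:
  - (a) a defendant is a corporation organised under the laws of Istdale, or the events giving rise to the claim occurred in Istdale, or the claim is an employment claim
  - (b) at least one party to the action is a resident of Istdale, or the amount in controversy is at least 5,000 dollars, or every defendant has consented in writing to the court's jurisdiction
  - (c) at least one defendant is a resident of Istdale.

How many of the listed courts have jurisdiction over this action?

The Fenstead District Court:
  (a) No defendant is a corporation. And no such written consent has been filed, so the proviso does not save it. Not met.
  (b) The amount in controversy is 102,000 dollars, which meets the $50,000 floor. Met.
  (c) Marlo Brightmoor resides in Fenstead, which satisfies one of the alternatives. Condition met.
  (d) The operative events occurred in Fenstead, not Orinrow. Condition not met.
  → The court lacks jurisdiction.
The Syldora Court of Common Pleas:
  (a) The plaintiff resides in Orinrow, which is not Syldora — that alternative is enough. Satisfied.
  (b) The amount in controversy is USD 102,000, within the 250,000 dollars ceiling, so one alternative holds. Met.
  (c) The claim is an employment claim, not a consumer claim, so this disjunct is met. Condition met.
  (d) No such written consent has been filed; no defendant is a corporation — none of the alternatives is met. But the amount in controversy is $102,000, which meets the $100,000 floor, and the 'unless' clause therefore excuses the requirement. Condition met.
  → The court has jurisdiction.
The Circuit Court of Istdale:
  (a) The claim is an employment claim, which satisfies one of the alternatives. Satisfied.
  (b) Cassian Halloran resides in Istdale, so this disjunct is met. Satisfied.
  (c) Cassian Halloran resides in Istdale. Condition met.
  → Jurisdiction lies.
Courts with jurisdiction: the Syldora Court of Common Pleas, the Circuit Court of Istdale — 2 in total.

2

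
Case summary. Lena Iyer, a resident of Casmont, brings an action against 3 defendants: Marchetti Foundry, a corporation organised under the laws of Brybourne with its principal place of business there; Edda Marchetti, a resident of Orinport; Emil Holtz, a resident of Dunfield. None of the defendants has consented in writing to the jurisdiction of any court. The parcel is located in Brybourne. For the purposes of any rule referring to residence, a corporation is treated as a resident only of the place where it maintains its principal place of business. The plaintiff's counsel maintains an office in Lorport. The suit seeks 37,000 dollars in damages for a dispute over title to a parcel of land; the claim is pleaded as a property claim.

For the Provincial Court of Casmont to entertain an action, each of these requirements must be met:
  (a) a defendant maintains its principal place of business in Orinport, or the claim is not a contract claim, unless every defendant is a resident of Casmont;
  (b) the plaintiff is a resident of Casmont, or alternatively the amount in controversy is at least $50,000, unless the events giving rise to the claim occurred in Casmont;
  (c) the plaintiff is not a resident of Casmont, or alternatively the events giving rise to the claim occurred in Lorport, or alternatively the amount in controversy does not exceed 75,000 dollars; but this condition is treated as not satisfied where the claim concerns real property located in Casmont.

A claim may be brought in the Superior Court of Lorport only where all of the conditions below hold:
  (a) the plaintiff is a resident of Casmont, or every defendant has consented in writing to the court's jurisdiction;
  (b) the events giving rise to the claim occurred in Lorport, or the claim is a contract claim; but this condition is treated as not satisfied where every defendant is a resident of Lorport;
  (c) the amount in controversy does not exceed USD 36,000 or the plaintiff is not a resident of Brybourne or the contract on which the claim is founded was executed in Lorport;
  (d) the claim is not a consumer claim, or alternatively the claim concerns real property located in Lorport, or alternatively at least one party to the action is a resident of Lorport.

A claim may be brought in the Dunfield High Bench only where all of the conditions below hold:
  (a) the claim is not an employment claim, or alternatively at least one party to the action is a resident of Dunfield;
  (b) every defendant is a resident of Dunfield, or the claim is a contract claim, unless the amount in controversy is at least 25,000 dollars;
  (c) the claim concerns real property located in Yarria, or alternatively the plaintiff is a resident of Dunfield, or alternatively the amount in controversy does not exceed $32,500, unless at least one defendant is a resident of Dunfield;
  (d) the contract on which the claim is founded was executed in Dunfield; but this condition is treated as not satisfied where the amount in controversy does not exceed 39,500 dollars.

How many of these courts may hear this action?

1

The Provincial Court of Casmont:
  (a) The claim is a property claim, not a contract claim, which satisfies one of the alternatives. Condition met.
  (b) The plaintiff resides in Casmont, so one alternative holds. Satisfied.
  (c) The amount in controversy is $37,000, within the $75,000 ceiling, so this disjunct is met. The exception is not triggered, since the property lies in Brybourne, not Casmont. Met.
  → Jurisdiction lies.
The Superior Court of Lorport:
  (a) The plaintiff resides in Casmont, so one alternative holds. Condition met.
  (b) The operative events occurred in Brybourne, not Lorport; the claim is a property claim, not a contract claim — every alternative fails. Not met.
  (c) The plaintiff resides in Casmont, which is not Brybourne — that alternative is enough. Satisfied.
  (d) The claim is a property claim, not a consumer claim, which satisfies one of the alternatives. Satisfied.
  → No jurisdiction.
The Dunfield High Bench:
  (a) The claim is a property claim, not an employment claim, which satisfies one of the alternatives. Satisfied.
  (b) The defendants reside as follows — Marchetti Foundry in Brybourne, Edda Marchetti in Orinport, Emil Holtz in Dunfield — not all in Dunfield; the claim is a property claim, not a contract claim — every alternative fails. However, the amount in controversy is USD 37,000, which meets the $25,000 floor, so the 'unless' proviso supplies this condition. Condition met.
  (c) The property lies in Brybourne, not Yarria; the plaintiff resides in Casmont, not Dunfield; the amount in controversy is USD 37,000, above the USD 32,500 ceiling — no alternative holds. However, Emil Holtz resides in Dunfield, so the 'unless' proviso supplies this condition. Satisfied.
  (d) No contract (and hence no place of execution) is alleged. Fails.
  → The court lacks jurisdiction.
Courts with jurisdiction: the Provincial Court of Casmont — 1 in total.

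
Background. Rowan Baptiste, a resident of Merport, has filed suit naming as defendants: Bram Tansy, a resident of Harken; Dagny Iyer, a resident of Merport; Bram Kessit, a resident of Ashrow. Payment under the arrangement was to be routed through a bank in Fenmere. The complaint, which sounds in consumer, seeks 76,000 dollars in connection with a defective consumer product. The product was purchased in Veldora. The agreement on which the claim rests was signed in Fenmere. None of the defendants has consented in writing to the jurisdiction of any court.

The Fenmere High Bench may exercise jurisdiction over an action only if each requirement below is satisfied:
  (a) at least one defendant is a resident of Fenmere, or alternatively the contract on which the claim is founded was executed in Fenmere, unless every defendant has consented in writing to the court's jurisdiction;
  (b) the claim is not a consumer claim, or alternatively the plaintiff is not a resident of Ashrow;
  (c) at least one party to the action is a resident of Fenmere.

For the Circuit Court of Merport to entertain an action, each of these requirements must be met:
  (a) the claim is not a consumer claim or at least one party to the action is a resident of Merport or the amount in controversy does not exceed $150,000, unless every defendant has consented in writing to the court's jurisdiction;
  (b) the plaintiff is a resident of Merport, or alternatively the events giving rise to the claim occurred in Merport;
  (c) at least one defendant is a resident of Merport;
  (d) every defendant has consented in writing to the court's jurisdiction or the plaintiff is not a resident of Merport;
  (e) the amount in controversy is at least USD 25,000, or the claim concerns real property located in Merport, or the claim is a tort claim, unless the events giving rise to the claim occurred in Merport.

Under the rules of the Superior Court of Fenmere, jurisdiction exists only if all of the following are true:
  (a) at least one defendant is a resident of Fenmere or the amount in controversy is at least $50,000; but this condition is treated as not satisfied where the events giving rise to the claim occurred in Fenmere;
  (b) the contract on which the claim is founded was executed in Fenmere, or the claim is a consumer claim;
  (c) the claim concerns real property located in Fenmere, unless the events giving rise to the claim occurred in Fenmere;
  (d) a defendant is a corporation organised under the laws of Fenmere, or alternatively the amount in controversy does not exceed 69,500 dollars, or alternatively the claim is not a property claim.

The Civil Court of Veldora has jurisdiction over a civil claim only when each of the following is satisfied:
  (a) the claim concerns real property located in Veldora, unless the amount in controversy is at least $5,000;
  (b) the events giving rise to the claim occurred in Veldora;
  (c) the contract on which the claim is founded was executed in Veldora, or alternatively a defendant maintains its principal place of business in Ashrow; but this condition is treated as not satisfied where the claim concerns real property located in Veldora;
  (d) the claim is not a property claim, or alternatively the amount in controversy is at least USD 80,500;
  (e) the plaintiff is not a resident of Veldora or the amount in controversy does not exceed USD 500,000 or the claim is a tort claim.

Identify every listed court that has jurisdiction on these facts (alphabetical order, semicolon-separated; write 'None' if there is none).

None

The Fenmere High Bench:
  (a) The contract was executed in Fenmere, so this disjunct is met. Condition met.
  (b) The plaintiff resides in Merport, which is not Ashrow, so one alternative holds. Met.
  (c) No party resides in Fenmere. Condition not met.
  → Not every requirement is met — no jurisdiction.
The Circuit Court of Merport:
  (a) Rowan Baptiste resides in Merport — that alternative is enough. Condition met.
  (b) The plaintiff resides in Merport, so this disjunct is met. Condition met.
  (c) Dagny Iyer resides in Merport. Satisfied.
  (d) No such written consent has been filed; the plaintiff resides in Merport — every alternative fails. Fails.
  (e) The amount in controversy is USD 76,000, which meets the 25,000 dollars floor — that alternative is enough. Satisfied.
  → The court lacks jurisdiction.
The Superior Court of Fenmere:
  (a) The amount in controversy is $76,000, which meets the $50,000 floor, which satisfies one of the alternatives. The exception is not triggered, since the operative events occurred in Veldora, not Fenmere. Condition met.
  (b) The contract was executed in Fenmere, so one alternative holds. Satisfied.
  (c) The claim does not concern real property. Nor does the 'unless' clause help: the operative events occurred in Veldora, not Fenmere. Fails.
  (d) The claim is a consumer claim, not a property claim — that alternative is enough. Satisfied.
  → Not every requirement is met — no jurisdiction.
The Civil Court of Veldora:
  (a) The claim does not concern real property. However, the amount in controversy is 76,000 dollars, which meets the 5,000 dollars floor, so the 'unless' proviso supplies this condition. Condition met.
  (b) The operative events occurred in Veldora. Met.
  (c) The contract was executed in Fenmere, not Veldora; no defendant is a corporation — none of the alternatives is met. Not met.
  (d) The claim is a consumer claim, not a property claim, so this disjunct is met. Condition met.
  (e) The plaintiff resides in Merport, which is not Veldora, so this disjunct is met. Satisfied.
  → Not every requirement is met — no jurisdiction.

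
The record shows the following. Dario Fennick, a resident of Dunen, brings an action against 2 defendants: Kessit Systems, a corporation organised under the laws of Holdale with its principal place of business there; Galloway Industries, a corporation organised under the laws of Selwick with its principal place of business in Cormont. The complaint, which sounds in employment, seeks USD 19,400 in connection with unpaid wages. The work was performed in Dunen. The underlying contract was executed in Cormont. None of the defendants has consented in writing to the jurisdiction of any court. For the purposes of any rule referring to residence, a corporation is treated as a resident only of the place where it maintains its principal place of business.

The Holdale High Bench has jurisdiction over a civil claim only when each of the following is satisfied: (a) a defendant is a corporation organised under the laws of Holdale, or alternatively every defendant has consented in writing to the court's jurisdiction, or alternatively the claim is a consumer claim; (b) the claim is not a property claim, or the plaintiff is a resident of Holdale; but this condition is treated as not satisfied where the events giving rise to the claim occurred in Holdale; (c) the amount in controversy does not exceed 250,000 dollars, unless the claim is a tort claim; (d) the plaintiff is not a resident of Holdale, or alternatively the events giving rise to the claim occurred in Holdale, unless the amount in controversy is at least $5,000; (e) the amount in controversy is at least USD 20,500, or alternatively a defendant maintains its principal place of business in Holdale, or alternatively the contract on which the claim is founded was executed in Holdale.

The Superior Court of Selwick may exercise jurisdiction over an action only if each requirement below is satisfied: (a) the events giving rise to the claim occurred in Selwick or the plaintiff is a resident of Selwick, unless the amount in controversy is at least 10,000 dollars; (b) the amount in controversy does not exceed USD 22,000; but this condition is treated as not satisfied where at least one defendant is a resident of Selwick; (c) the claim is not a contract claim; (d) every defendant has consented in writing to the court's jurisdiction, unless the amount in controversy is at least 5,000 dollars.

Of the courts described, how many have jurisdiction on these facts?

2

The Holdale High Bench:
  (a) Kessit Systems is organised under the laws of Holdale — that alternative is enough. Satisfied.
  (b) The claim is an employment claim, not a property claim, so one alternative holds. The carve-out does not apply: the operative events occurred in Dunen, not Holdale. Met.
  (c) The amount in controversy is 19,400 dollars, within the 250,000 dollars ceiling. Condition met.
  (d) The plaintiff resides in Dunen, which is not Holdale — that alternative is enough. Met.
  (e) Kessit Systems has its principal place of business in Holdale, so this disjunct is met. Condition met.
  → The court has jurisdiction.
The Superior Court of Selwick:
  (a) The operative events occurred in Dunen, not Selwick; the plaintiff resides in Dunen, not Selwick — none of the alternatives is met. But the amount in controversy is 19,400 dollars, which meets the 10,000 dollars floor, and the 'unless' clause therefore excuses the requirement. Satisfied.
  (b) The amount in controversy is USD 19,400, within the 22,000 dollars ceiling. The carve-out does not apply: no defendant resides in Selwick (they reside in Holdale, Cormont). Met.
  (c) The claim is an employment claim, not a contract claim. Condition met.
  (d) No such written consent has been filed. However, the amount in controversy is $19,400, which meets the $5,000 floor, so the 'unless' proviso supplies this condition. Satisfied.
  → Every requirement is satisfied — jurisdiction.
Courts with jurisdiction: the Holdale High Bench, the Superior Court of Selwick — 2 in total.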